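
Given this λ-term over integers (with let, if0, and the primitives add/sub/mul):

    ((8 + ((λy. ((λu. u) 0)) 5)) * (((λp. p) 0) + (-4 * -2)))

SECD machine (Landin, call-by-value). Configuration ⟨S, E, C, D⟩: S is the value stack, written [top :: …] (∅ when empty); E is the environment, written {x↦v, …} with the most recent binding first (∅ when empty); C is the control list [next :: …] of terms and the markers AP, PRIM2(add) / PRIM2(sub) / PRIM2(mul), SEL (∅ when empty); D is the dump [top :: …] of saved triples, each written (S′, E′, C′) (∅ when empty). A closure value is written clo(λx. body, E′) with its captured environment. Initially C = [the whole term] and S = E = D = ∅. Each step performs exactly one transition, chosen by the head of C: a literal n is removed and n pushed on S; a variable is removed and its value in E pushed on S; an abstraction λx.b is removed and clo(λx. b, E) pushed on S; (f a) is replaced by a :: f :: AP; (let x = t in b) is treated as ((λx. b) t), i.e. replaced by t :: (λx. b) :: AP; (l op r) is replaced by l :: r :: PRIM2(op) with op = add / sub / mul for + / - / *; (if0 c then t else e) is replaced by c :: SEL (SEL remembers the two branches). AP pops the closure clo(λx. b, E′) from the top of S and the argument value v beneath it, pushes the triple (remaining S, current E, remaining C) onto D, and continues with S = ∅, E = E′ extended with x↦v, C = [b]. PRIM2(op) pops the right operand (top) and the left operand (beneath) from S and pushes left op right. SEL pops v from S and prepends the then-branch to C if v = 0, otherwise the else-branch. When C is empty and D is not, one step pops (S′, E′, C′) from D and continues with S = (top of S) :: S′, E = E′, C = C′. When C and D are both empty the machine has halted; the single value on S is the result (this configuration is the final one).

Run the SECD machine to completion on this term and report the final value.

step 0: <S=∅, E=∅, C=[((8 + ((λy. ((λu. u) 0)) 5)) * (((λp. p) 0) + (-4 * -2)))], D=∅>
step 1: <S=∅, E=∅, C=[(8 + ((λy. ((λu. u) 0)) 5)) :: (((λp. p) 0) + (-4 * -2)) :: PRIM2(mul)], D=∅>
step 2: <S=∅, E=∅, C=[8 :: ((λy. ((λu. u) 0)) 5) :: PRIM2(add) :: (((λp. p) 0) + (-4 * -2)) :: PRIM2(mul)], D=∅>
step 3: <S=[8], E=∅, C=[((λy. ((λu. u) 0)) 5) :: PRIM2(add) :: (((λp. p) 0) + (-4 * -2)) :: PRIM2(mul)], D=∅>
step 4: <S=[8], E=∅, C=[5 :: (λy. ((λu. u) 0)) :: AP :: PRIM2(add) :: (((λp. p) 0) + (-4 * -2)) :: PRIM2(mul)], D=∅>
step 5: <S=[5 :: 8], E=∅, C=[(λy. ((λu. u) 0)) :: AP :: PRIM2(add) :: (((λp. p) 0) + (-4 * -2)) :: PRIM2(mul)], D=∅>
step 6: <S=[clo(λy. ((λu. u) 0), ∅) :: 5 :: 8], E=∅, C=[AP :: PRIM2(add) :: (((λp. p) 0) + (-4 * -2)) :: PRIM2(mul)], D=∅>
step 7: <S=∅, E={y↦5}, C=[((λu. u) 0)], D=[([8], ∅, [PRIM2(add) :: (((λp. p) 0) + (-4 * -2)) :: PRIM2(mul)])]>
step 8: <S=∅, E={y↦5}, C=[0 :: (λu. u) :: AP], D=[([8], ∅, [PRIM2(add) :: (((λp. p) 0) + (-4 * -2)) :: PRIM2(mul)])]>
step 9: <S=[0], E={y↦5}, C=[(λu. u) :: AP], D=[([8], ∅, [PRIM2(add) :: (((λp. p) 0) + (-4 * -2)) :: PRIM2(mul)])]>
step 10: <S=[clo(λu. u, {y↦5}) :: 0], E={y↦5}, C=[AP], D=[([8], ∅, [PRIM2(add) :: (((λp. p) 0) + (-4 * -2)) :: PRIM2(mul)])]>
step 11: <S=∅, E={u↦0, y↦5}, C=[u], D=[(∅, {y↦5}, ∅) :: ([8], ∅, [PRIM2(add) :: (((λp. p) 0) + (-4 * -2)) :: PRIM2(mul)])]>
step 12: <S=[0], E={u↦0, y↦5}, C=∅, D=[(∅, {y↦5}, ∅) :: ([8], ∅, [PRIM2(add) :: (((λp. p) 0) + (-4 * -2)) :: PRIM2(mul)])]>
step 13: <S=[0], E={y↦5}, C=∅, D=[([8], ∅, [PRIM2(add) :: (((λp. p) 0) + (-4 * -2)) :: PRIM2(mul)])]>
step 14: <S=[0 :: 8], E=∅, C=[PRIM2(add) :: (((λp. p) 0) + (-4 * -2)) :: PRIM2(mul)], D=∅>
step 15: <S=[8], E=∅, C=[(((λp. p) 0) + (-4 * -2)) :: PRIM2(mul)], D=∅>
step 16: <S=[8], E=∅, C=[((λp. p) 0) :: (-4 * -2) :: PRIM2(add) :: PRIM2(mul)], D=∅>
step 17: <S=[8], E=∅, C=[0 :: (λp. p) :: AP :: (-4 * -2) :: PRIM2(add) :: PRIM2(mul)], D=∅>
step 18: <S=[0 :: 8], E=∅, C=[(λp. p) :: AP :: (-4 * -2) :: PRIM2(add) :: PRIM2(mul)], D=∅>
step 19: <S=[clo(λp. p, ∅) :: 0 :: 8], E=∅, C=[AP :: (-4 * -2) :: PRIM2(add) :: PRIM2(mul)], D=∅>
step 20: <S=∅, E={p↦0}, C=[p], D=[([8], ∅, [(-4 * -2) :: PRIM2(add) :: PRIM2(mul)])]>
step 21: <S=[0], E={p↦0}, C=∅, D=[([8], ∅, [(-4 * -2) :: PRIM2(add) :: PRIM2(mul)])]>
step 22: <S=[0 :: 8], E=∅, C=[(-4 * -2) :: PRIM2(add) :: PRIM2(mul)], D=∅>
step 23: <S=[0 :: 8], E=∅, C=[-4 :: -2 :: PRIM2(mul) :: PRIM2(add) :: PRIM2(mul)], D=∅>
step 24: <S=[-4 :: 0 :: 8], E=∅, C=[-2 :: PRIM2(mul) :: PRIM2(add) :: PRIM2(mul)], D=∅>
step 25: <S=[-2 :: -4 :: 0 :: 8], E=∅, C=[PRIM2(mul) :: PRIM2(add) :: PRIM2(mul)], D=∅>
step 26: <S=[8 :: 0 :: 8], E=∅, C=[PRIM2(add) :: PRIM2(mul)], D=∅>
step 27: <S=[8 :: 8], E=∅, C=[PRIM2(mul)], D=∅>
step 28: <S=[64], E=∅, C=∅, D=∅>
→ final value 64

Answer: 64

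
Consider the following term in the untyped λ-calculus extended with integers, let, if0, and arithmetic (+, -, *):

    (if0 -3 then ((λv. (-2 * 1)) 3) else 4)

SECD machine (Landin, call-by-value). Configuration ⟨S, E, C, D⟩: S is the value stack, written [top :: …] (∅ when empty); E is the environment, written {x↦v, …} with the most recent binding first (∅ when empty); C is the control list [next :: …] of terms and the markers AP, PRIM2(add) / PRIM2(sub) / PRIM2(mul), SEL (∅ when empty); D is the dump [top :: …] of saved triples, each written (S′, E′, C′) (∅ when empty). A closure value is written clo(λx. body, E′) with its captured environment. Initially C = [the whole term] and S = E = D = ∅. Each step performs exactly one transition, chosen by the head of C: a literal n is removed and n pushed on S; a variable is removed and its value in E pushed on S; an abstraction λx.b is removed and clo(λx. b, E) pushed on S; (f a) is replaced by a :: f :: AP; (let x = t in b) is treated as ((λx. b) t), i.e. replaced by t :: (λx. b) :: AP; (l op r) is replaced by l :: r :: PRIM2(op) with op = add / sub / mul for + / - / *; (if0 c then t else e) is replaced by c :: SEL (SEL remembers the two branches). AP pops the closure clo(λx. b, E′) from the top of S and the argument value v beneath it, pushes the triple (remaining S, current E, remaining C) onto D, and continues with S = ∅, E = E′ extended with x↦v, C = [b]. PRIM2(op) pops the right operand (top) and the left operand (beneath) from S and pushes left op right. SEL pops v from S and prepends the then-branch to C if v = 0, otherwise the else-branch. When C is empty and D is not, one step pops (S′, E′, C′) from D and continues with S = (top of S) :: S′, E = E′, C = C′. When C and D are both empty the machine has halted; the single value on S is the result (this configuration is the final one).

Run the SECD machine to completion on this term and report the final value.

step 0: <S=∅, E=∅, C=[(if0 -3 then ((λv. (-2 * 1)) 3) else 4)], D=∅>
step 1: <S=∅, E=∅, C=[-3 :: SEL], D=∅>
step 2: <S=[-3], E=∅, C=[SEL], D=∅>
step 3: <S=∅, E=∅, C=[4], D=∅>
step 4: <S=[4], E=∅, C=∅, D=∅>
→ final value 4

Answer: 4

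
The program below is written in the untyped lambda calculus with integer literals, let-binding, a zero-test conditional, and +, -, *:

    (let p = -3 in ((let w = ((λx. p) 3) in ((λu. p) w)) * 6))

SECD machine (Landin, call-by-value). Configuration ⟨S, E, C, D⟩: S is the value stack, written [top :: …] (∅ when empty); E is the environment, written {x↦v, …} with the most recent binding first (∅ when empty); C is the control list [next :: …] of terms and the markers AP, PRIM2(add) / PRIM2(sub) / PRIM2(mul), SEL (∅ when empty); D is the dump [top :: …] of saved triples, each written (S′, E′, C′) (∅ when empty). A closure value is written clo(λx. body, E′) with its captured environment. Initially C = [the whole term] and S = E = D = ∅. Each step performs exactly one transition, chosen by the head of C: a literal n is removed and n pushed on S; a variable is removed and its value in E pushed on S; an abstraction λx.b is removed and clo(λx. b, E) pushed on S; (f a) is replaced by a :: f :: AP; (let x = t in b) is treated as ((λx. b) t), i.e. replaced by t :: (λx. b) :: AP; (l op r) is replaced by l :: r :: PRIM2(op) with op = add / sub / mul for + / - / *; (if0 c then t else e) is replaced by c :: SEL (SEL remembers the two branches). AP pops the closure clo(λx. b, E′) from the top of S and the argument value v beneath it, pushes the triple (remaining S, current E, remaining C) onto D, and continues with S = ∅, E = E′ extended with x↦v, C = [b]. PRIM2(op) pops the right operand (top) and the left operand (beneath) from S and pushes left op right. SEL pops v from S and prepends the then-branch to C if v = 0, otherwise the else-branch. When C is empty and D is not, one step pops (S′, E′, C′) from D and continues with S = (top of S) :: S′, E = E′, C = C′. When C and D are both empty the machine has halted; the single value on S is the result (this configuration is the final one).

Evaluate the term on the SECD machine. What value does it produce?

[0] [S=∅ | E=∅ | C=[(let p = -3 in ((let w = ((λx. p) 3) in ((λu. p) w)) * 6))] | D=∅]
[1] [S=∅ | E=∅ | C=[-3 :: (λp. ((let w = ((λx. p) 3) in ((λu. p) w)) * 6)) :: AP] | D=∅]
[2] [S=[-3] | E=∅ | C=[(λp. ((let w = ((λx. p) 3) in ((λu. p) w)) * 6)) :: AP] | D=∅]
[3] [S=[clo(λp. ((let w = ((λx. p) 3) in ((λu. p) w)) * 6), ∅) :: -3] | E=∅ | C=[AP] | D=∅]
[4] [S=∅ | E={p↦-3} | C=[((let w = ((λx. p) 3) in ((λu. p) w)) * 6)] | D=[(∅, ∅, ∅)]]
[5] [S=∅ | E={p↦-3} | C=[(let w = ((λx. p) 3) in ((λu. p) w)) :: 6 :: PRIM2(mul)] | D=[(∅, ∅, ∅)]]
[6] [S=∅ | E={p↦-3} | C=[((λx. p) 3) :: (λw. ((λu. p) w)) :: AP :: 6 :: PRIM2(mul)] | D=[(∅, ∅, ∅)]]
[7] [S=∅ | E={p↦-3} | C=[3 :: (λx. p) :: AP :: (λw. ((λu. p) w)) :: AP :: 6 :: PRIM2(mul)] | D=[(∅, ∅, ∅)]]
[8] [S=[3] | E={p↦-3} | C=[(λx. p) :: AP :: (λw. ((λu. p) w)) :: AP :: 6 :: PRIM2(mul)] | D=[(∅, ∅, ∅)]]
[9] [S=[clo(λx. p, {p↦-3}) :: 3] | E={p↦-3} | C=[AP :: (λw. ((λu. p) w)) :: AP :: 6 :: PRIM2(mul)] | D=[(∅, ∅, ∅)]]
[10] [S=∅ | E={x↦3, p↦-3} | C=[p] | D=[(∅, {p↦-3}, [(λw. ((λu. p) w)) :: AP :: 6 :: PRIM2(mul)]) :: (∅, ∅, ∅)]]
[11] [S=[-3] | E={x↦3, p↦-3} | C=∅ | D=[(∅, {p↦-3}, [(λw. ((λu. p) w)) :: AP :: 6 :: PRIM2(mul)]) :: (∅, ∅, ∅)]]
[12] [S=[-3] | E={p↦-3} | C=[(λw. ((λu. p) w)) :: AP :: 6 :: PRIM2(mul)] | D=[(∅, ∅, ∅)]]
[13] [S=[clo(λw. ((λu. p) w), {p↦-3}) :: -3] | E={p↦-3} | C=[AP :: 6 :: PRIM2(mul)] | D=[(∅, ∅, ∅)]]
[14] [S=∅ | E={w↦-3, p↦-3} | C=[((λu. p) w)] | D=[(∅, {p↦-3}, [6 :: PRIM2(mul)]) :: (∅, ∅, ∅)]]
[15] [S=∅ | E={w↦-3, p↦-3} | C=[w :: (λu. p) :: AP] | D=[(∅, {p↦-3}, [6 :: PRIM2(mul)]) :: (∅, ∅, ∅)]]
[16] [S=[-3] | E={w↦-3, p↦-3} | C=[(λu. p) :: AP] | D=[(∅, {p↦-3}, [6 :: PRIM2(mul)]) :: (∅, ∅, ∅)]]
[17] [S=[clo(λu. p, {w↦-3, p↦-3}) :: -3] | E={w↦-3, p↦-3} | C=[AP] | D=[(∅, {p↦-3}, [6 :: PRIM2(mul)]) :: (∅, ∅, ∅)]]
[18] [S=∅ | E={u↦-3, w↦-3, p↦-3} | C=[p] | D=[(∅, {w↦-3, p↦-3}, ∅) :: (∅, {p↦-3}, [6 :: PRIM2(mul)]) :: (∅, ∅, ∅)]]
[19] [S=[-3] | E={u↦-3, w↦-3, p↦-3} | C=∅ | D=[(∅, {w↦-3, p↦-3}, ∅) :: (∅, {p↦-3}, [6 :: PRIM2(mul)]) :: (∅, ∅, ∅)]]
[20] [S=[-3] | E={w↦-3, p↦-3} | C=∅ | D=[(∅, {p↦-3}, [6 :: PRIM2(mul)]) :: (∅, ∅, ∅)]]
[21] [S=[-3] | E={p↦-3} | C=[6 :: PRIM2(mul)] | D=[(∅, ∅, ∅)]]
[22] [S=[6 :: -3] | E={p↦-3} | C=[PRIM2(mul)] | D=[(∅, ∅, ∅)]]
[23] [S=[-18] | E={p↦-3} | C=∅ | D=[(∅, ∅, ∅)]]
[24] [S=[-18] | E=∅ | C=∅ | D=∅]
→ final value -18

Answer: -18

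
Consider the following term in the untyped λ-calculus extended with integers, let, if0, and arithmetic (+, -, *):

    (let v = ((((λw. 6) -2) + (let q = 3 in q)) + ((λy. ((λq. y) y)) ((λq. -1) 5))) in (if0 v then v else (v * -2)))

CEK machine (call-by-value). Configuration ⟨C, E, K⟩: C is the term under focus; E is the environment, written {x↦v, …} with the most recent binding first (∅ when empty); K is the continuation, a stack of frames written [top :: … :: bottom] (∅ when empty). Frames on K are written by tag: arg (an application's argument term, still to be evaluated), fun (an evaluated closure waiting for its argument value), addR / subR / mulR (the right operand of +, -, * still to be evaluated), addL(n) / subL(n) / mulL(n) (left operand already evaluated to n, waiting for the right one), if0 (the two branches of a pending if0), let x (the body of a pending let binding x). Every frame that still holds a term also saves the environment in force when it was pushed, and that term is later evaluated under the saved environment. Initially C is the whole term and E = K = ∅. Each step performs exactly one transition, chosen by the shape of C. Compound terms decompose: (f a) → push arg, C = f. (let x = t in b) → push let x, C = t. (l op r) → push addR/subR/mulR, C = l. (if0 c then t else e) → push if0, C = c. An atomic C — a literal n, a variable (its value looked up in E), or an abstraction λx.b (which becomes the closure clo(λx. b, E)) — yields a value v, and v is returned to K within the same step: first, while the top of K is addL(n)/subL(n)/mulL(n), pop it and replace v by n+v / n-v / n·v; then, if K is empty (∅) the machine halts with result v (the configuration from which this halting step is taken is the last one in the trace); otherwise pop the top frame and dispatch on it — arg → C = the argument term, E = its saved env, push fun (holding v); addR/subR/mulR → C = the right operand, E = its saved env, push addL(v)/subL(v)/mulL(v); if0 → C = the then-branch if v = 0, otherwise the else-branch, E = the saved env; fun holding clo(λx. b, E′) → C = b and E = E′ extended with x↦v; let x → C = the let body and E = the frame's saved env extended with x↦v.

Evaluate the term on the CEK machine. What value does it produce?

Answer: -16

Execution trace:
t=0: ⟨C=(let v = ((((λw. 6) -2) + (let q = 3 in q)) + ((λy. ((λq. y) y)) ((λq. -1) 5))) in (if0 v then v else (v * -2))); E=∅; K=∅⟩
t=1: ⟨C=((((λw. 6) -2) + (let q = 3 in q)) + ((λy. ((λq. y) y)) ((λq. -1) 5))); E=∅; K=[let v]⟩
t=2: ⟨C=(((λw. 6) -2) + (let q = 3 in q)); E=∅; K=[addR :: let v]⟩
t=3: ⟨C=((λw. 6) -2); E=∅; K=[addR :: addR :: let v]⟩
t=4: ⟨C=(λw. 6); E=∅; K=[arg :: addR :: addR :: let v]⟩
t=5: ⟨C=-2; E=∅; K=[fun :: addR :: addR :: let v]⟩
t=6: ⟨C=6; E={w↦-2}; K=[addR :: addR :: let v]⟩
t=7: ⟨C=(let q = 3 in q); E=∅; K=[addL(6) :: addR :: let v]⟩
t=8: ⟨C=3; E=∅; K=[let q :: addL(6) :: addR :: let v]⟩
t=9: ⟨C=q; E={q↦3}; K=[addL(6) :: addR :: let v]⟩
t=10: ⟨C=((λy. ((λq. y) y)) ((λq. -1) 5)); E=∅; K=[addL(9) :: let v]⟩
t=11: ⟨C=(λy. ((λq. y) y)); E=∅; K=[arg :: addL(9) :: let v]⟩
t=12: ⟨C=((λq. -1) 5); E=∅; K=[fun :: addL(9) :: let v]⟩
t=13: ⟨C=(λq. -1); E=∅; K=[arg :: fun :: addL(9) :: let v]⟩
t=14: ⟨C=5; E=∅; K=[fun :: fun :: addL(9) :: let v]⟩
t=15: ⟨C=-1; E={q↦5}; K=[fun :: addL(9) :: let v]⟩
t=16: ⟨C=((λq. y) y); E={y↦-1}; K=[addL(9) :: let v]⟩
t=17: ⟨C=(λq. y); E={y↦-1}; K=[arg :: addL(9) :: let v]⟩
t=18: ⟨C=y; E={y↦-1}; K=[fun :: addL(9) :: let v]⟩
t=19: ⟨C=y; E={q↦-1, y↦-1}; K=[addL(9) :: let v]⟩
t=20: ⟨C=(if0 v then v else (v * -2)); E={v↦8}; K=∅⟩
t=21: ⟨C=v; E={v↦8}; K=[if0]⟩
t=22: ⟨C=(v * -2); E={v↦8}; K=∅⟩
t=23: ⟨C=v; E={v↦8}; K=[mulR]⟩
t=24: ⟨C=-2; E={v↦8}; K=[mulL(8)]⟩
→ final value -16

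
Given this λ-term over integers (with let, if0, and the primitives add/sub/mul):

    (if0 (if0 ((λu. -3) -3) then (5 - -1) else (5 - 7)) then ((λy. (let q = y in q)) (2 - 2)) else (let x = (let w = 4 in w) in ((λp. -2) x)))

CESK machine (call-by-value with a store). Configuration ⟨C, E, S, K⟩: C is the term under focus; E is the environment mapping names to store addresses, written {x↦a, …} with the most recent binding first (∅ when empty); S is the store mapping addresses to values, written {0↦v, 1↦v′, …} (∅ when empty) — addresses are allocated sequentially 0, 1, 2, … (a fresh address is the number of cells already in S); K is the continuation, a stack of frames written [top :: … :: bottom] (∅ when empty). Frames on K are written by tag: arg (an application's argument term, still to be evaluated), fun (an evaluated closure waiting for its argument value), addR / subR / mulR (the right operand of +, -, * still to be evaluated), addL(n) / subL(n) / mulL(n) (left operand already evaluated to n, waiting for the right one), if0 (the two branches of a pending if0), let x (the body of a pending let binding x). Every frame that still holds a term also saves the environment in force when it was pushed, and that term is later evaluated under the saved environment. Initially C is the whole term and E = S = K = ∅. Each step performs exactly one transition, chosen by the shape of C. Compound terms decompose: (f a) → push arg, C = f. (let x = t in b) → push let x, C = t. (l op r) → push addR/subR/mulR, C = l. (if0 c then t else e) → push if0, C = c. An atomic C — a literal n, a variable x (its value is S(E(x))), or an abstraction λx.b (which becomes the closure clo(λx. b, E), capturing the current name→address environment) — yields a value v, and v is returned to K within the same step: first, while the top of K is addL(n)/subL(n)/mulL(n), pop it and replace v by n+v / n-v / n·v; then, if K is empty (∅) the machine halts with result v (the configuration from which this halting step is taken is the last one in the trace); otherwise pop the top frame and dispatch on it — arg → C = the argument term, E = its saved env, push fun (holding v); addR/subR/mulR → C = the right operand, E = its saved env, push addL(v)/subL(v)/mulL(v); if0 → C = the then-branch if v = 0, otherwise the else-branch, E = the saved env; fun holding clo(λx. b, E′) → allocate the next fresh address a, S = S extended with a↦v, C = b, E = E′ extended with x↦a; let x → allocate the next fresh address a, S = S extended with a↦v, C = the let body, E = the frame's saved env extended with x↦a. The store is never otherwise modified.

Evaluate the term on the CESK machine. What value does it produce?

[0] [C=(if0 (if0 ((λu. -3) -3) then (5 - -1) else (5 - 7)) then ((λy. (let q = y in q)) (2 - 2)) else (let x = (let w = 4 in w) in ((λp. -2) x))) | E=∅ | S=∅ | K=∅]
[1] [C=(if0 ((λu. -3) -3) then (5 - -1) else (5 - 7)) | E=∅ | S=∅ | K=[if0]]
[2] [C=((λu. -3) -3) | E=∅ | S=∅ | K=[if0 :: if0]]
[3] [C=(λu. -3) | E=∅ | S=∅ | K=[arg :: if0 :: if0]]
[4] [C=-3 | E=∅ | S=∅ | K=[fun :: if0 :: if0]]
[5] [C=-3 | E={u↦0} | S={0↦-3} | K=[if0 :: if0]]
[6] [C=(5 - 7) | E=∅ | S={0↦-3} | K=[if0]]
[7] [C=5 | E=∅ | S={0↦-3} | K=[subR :: if0]]
[8] [C=7 | E=∅ | S={0↦-3} | K=[subL(5) :: if0]]
[9] [C=(let x = (let w = 4 in w) in ((λp. -2) x)) | E=∅ | S={0↦-3} | K=∅]
[10] [C=(let w = 4 in w) | E=∅ | S={0↦-3} | K=[let x]]
[11] [C=4 | E=∅ | S={0↦-3} | K=[let w :: let x]]
[12] [C=w | E={w↦1} | S={0↦-3, 1↦4} | K=[let x]]
[13] [C=((λp. -2) x) | E={x↦2} | S={0↦-3, 1↦4, 2↦4} | K=∅]
[14] [C=(λp. -2) | E={x↦2} | S={0↦-3, 1↦4, 2↦4} | K=[arg]]
[15] [C=x | E={x↦2} | S={0↦-3, 1↦4, 2↦4} | K=[fun]]
[16] [C=-2 | E={p↦3, x↦2} | S={0↦-3, 1↦4, 2↦4, 3↦4} | K=∅]
→ final value -2

Answer: -2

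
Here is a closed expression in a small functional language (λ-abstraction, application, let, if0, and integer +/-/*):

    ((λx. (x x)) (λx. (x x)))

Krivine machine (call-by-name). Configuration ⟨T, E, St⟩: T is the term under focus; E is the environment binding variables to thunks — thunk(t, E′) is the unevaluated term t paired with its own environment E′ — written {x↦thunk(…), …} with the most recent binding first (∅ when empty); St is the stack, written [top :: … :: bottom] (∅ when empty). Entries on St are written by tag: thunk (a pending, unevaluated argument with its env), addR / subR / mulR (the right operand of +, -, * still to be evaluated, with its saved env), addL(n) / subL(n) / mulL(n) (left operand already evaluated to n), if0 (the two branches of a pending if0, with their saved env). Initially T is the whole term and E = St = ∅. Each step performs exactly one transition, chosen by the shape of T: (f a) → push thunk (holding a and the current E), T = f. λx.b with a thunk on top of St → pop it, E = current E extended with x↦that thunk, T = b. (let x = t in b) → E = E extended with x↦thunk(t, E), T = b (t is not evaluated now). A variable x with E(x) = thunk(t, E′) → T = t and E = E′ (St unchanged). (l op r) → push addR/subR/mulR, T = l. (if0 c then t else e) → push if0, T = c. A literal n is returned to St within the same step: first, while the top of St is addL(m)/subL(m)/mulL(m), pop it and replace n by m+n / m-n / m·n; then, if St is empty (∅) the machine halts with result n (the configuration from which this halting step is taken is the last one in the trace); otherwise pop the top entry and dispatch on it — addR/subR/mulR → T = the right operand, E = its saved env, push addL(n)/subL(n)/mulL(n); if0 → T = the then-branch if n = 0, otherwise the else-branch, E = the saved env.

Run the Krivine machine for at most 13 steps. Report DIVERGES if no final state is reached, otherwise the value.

step 0: ⟨T=((λx. (x x)) (λx. (x x))); E=∅; St=∅⟩
step 1: ⟨T=(λx. (x x)); E=∅; St=[thunk]⟩
step 2: ⟨T=(x x); E={x↦thunk((λx. (x x)), ∅)}; St=∅⟩
step 3: ⟨T=x; E={x↦thunk((λx. (x x)), ∅)}; St=[thunk]⟩
step 4: ⟨T=(λx. (x x)); E=∅; St=[thunk]⟩
step 5: ⟨T=(x x); E={x↦thunk(x, {x↦thunk((λx. (x x)), ∅)})}; St=∅⟩
step 6: ⟨T=x; E={x↦thunk(x, {x↦thunk((λx. (x x)), ∅)})}; St=[thunk]⟩
step 7: ⟨T=x; E={x↦thunk((λx. (x x)), ∅)}; St=[thunk]⟩
step 8: ⟨T=(λx. (x x)); E=∅; St=[thunk]⟩
step 9: ⟨T=(x x); E={x↦thunk(x, {x↦thunk(x, {x↦thunk((λx. (x x)), ∅)})})}; St=∅⟩
step 10: ⟨T=x; E={x↦thunk(x, {x↦thunk(x, {x↦thunk((λx. (x x)), ∅)})})}; St=[thunk]⟩
step 11: ⟨T=x; E={x↦thunk(x, {x↦thunk((λx. (x x)), ∅)})}; St=[thunk]⟩
step 12: ⟨T=x; E={x↦thunk((λx. (x x)), ∅)}; St=[thunk]⟩
step 13: ⟨T=(λx. (x x)); E=∅; St=[thunk]⟩
→ 13 transitions taken and the configuration is still not final: no result within 13 steps

Answer: DIVERGES (no final state within 13 steps)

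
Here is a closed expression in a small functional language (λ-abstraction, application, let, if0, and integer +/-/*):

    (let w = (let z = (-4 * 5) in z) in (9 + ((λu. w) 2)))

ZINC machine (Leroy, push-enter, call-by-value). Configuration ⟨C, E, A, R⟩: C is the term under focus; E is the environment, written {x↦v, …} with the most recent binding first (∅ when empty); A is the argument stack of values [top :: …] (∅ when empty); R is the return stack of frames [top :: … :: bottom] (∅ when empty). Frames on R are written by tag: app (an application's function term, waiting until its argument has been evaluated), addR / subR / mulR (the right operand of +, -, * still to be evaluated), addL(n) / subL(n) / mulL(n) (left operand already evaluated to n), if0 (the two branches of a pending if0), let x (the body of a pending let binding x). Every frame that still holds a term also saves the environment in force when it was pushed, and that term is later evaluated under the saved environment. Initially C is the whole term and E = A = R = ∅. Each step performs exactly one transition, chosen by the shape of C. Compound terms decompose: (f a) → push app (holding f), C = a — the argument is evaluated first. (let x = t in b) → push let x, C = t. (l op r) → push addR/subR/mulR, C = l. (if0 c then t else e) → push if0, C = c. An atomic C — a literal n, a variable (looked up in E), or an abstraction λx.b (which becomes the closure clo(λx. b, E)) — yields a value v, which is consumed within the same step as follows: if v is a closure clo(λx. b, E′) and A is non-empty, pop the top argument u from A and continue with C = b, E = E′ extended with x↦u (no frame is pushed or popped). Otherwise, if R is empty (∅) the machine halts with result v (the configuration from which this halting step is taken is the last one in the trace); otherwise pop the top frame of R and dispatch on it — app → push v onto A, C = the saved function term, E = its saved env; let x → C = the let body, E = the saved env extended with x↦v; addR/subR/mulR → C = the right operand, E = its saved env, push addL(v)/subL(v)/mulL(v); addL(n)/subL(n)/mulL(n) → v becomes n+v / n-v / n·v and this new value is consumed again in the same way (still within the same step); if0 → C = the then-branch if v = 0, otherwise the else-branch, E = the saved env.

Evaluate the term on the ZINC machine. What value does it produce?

Answer: -11

Derivation:
t=0: <C=(let w = (let z = (-4 * 5) in z) in (9 + ((λu. w) 2))), E=∅, A=∅, R=∅>
t=1: <C=(let z = (-4 * 5) in z), E=∅, A=∅, R=[let w]>
t=2: <C=(-4 * 5), E=∅, A=∅, R=[let z :: let w]>
t=3: <C=-4, E=∅, A=∅, R=[mulR :: let z :: let w]>
t=4: <C=5, E=∅, A=∅, R=[mulL(-4) :: let z :: let w]>
t=5: <C=z, E={z↦-20}, A=∅, R=[let w]>
t=6: <C=(9 + ((λu. w) 2)), E={w↦-20}, A=∅, R=∅>
t=7: <C=9, E={w↦-20}, A=∅, R=[addR]>
t=8: <C=((λu. w) 2), E={w↦-20}, A=∅, R=[addL(9)]>
t=9: <C=2, E={w↦-20}, A=∅, R=[app :: addL(9)]>
t=10: <C=(λu. w), E={w↦-20}, A=[2], R=[addL(9)]>
t=11: <C=w, E={u↦2, w↦-20}, A=∅, R=[addL(9)]>
→ final value -11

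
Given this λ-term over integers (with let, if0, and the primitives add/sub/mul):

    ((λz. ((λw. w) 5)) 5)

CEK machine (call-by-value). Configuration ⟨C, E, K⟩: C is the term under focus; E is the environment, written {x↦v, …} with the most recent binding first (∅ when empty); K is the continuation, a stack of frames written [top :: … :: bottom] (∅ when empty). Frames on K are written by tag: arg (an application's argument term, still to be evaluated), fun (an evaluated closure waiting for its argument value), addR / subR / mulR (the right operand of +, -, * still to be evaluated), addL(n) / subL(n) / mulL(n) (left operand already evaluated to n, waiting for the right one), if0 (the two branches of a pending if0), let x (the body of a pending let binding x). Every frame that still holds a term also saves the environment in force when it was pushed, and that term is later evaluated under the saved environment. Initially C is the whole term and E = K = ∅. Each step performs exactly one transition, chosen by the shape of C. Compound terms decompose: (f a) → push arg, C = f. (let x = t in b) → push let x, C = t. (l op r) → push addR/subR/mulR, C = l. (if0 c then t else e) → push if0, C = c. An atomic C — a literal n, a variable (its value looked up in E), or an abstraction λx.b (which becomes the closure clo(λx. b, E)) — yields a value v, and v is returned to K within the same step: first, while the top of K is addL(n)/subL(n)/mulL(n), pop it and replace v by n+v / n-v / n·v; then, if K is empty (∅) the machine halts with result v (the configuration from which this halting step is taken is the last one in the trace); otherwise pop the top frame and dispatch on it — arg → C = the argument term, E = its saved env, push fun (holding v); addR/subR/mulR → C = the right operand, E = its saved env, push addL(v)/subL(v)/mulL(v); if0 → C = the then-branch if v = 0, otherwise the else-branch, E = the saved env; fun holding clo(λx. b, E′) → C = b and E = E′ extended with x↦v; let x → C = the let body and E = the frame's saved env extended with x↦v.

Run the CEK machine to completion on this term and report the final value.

step 0: <C=((λz. ((λw. w) 5)) 5), E=∅, K=∅>
step 1: <C=(λz. ((λw. w) 5)), E=∅, K=[arg]>
step 2: <C=5, E=∅, K=[fun]>
step 3: <C=((λw. w) 5), E={z↦5}, K=∅>
step 4: <C=(λw. w), E={z↦5}, K=[arg]>
step 5: <C=5, E={z↦5}, K=[fun]>
step 6: <C=w, E={w↦5, z↦5}, K=∅>
→ final value 5

Answer: 5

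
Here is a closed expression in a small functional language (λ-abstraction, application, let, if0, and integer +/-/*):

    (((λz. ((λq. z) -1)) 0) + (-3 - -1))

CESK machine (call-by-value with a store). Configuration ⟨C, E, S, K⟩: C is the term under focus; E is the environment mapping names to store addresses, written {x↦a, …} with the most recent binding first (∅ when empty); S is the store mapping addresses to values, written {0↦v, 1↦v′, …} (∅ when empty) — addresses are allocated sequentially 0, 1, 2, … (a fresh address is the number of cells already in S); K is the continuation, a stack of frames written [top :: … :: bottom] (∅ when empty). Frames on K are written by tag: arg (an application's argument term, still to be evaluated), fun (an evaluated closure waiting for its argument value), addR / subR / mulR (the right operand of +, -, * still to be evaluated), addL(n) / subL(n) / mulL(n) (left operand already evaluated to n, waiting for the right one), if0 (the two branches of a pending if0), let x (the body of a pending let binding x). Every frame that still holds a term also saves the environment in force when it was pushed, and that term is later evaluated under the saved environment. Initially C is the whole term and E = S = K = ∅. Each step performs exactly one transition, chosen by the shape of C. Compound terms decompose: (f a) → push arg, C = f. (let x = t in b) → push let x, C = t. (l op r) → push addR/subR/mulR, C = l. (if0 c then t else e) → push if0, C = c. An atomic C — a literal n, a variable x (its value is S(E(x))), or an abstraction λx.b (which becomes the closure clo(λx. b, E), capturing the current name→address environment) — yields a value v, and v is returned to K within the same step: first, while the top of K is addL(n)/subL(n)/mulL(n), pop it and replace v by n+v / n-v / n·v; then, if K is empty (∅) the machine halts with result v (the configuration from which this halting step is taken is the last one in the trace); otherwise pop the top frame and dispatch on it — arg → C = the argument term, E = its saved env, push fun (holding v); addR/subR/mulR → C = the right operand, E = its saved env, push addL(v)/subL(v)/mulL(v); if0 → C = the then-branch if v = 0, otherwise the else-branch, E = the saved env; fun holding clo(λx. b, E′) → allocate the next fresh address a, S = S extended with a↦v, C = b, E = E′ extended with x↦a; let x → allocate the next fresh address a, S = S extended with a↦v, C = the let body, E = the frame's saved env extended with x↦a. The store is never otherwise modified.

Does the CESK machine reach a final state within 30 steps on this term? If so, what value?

Answer: -2

Machine steps:
step 0: ⟨C=(((λz. ((λq. z) -1)) 0) + (-3 - -1)); E=∅; S=∅; K=∅⟩
step 1: ⟨C=((λz. ((λq. z) -1)) 0); E=∅; S=∅; K=[addR]⟩
step 2: ⟨C=(λz. ((λq. z) -1)); E=∅; S=∅; K=[arg :: addR]⟩
step 3: ⟨C=0; E=∅; S=∅; K=[fun :: addR]⟩
step 4: ⟨C=((λq. z) -1); E={z↦0}; S={0↦0}; K=[addR]⟩
step 5: ⟨C=(λq. z); E={z↦0}; S={0↦0}; K=[arg :: addR]⟩
step 6: ⟨C=-1; E={z↦0}; S={0↦0}; K=[fun :: addR]⟩
step 7: ⟨C=z; E={q↦1, z↦0}; S={0↦0, 1↦-1}; K=[addR]⟩
step 8: ⟨C=(-3 - -1); E=∅; S={0↦0, 1↦-1}; K=[addL(0)]⟩
step 9: ⟨C=-3; E=∅; S={0↦0, 1↦-1}; K=[subR :: addL(0)]⟩
step 10: ⟨C=-1; E=∅; S={0↦0, 1↦-1}; K=[subL(-3) :: addL(0)]⟩
→ final value -2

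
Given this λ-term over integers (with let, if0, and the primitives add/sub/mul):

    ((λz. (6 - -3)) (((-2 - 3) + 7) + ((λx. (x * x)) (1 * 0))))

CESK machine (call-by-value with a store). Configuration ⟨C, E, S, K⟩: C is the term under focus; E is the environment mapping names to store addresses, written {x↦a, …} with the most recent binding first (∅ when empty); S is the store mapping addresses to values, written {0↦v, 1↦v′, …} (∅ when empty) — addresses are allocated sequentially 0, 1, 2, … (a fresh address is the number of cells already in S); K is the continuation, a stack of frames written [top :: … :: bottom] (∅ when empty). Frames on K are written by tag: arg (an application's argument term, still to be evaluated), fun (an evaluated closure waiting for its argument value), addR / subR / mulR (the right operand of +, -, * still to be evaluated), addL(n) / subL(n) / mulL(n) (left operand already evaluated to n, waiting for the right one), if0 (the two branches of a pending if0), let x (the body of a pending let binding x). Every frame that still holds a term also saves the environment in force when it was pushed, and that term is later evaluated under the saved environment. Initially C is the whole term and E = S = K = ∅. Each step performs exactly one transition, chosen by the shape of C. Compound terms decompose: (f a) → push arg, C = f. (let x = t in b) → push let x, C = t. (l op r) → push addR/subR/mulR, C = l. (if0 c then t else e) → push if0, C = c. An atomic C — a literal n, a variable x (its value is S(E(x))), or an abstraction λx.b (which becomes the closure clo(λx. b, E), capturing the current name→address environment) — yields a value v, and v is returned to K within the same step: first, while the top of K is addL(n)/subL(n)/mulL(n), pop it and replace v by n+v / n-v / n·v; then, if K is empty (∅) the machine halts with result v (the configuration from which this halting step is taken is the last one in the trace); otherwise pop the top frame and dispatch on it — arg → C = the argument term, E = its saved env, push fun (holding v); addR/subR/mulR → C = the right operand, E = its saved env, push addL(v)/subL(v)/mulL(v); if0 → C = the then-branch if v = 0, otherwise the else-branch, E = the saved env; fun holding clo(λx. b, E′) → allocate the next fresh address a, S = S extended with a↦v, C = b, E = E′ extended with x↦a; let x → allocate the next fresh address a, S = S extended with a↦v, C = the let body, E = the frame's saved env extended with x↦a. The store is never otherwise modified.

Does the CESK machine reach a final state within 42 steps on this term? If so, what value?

Answer: 9

Execution trace:
t=0: <C=((λz. (6 - -3)) (((-2 - 3) + 7) + ((λx. (x * x)) (1 * 0)))), E=∅, S=∅, K=∅>
t=1: <C=(λz. (6 - -3)), E=∅, S=∅, K=[arg]>
t=2: <C=(((-2 - 3) + 7) + ((λx. (x * x)) (1 * 0))), E=∅, S=∅, K=[fun]>
t=3: <C=((-2 - 3) + 7), E=∅, S=∅, K=[addR :: fun]>
t=4: <C=(-2 - 3), E=∅, S=∅, K=[addR :: addR :: fun]>
t=5: <C=-2, E=∅, S=∅, K=[subR :: addR :: addR :: fun]>
t=6: <C=3, E=∅, S=∅, K=[subL(-2) :: addR :: addR :: fun]>
t=7: <C=7, E=∅, S=∅, K=[addL(-5) :: addR :: fun]>
t=8: <C=((λx. (x * x)) (1 * 0)), E=∅, S=∅, K=[addL(2) :: fun]>
t=9: <C=(λx. (x * x)), E=∅, S=∅, K=[arg :: addL(2) :: fun]>
t=10: <C=(1 * 0), E=∅, S=∅, K=[fun :: addL(2) :: fun]>
t=11: <C=1, E=∅, S=∅, K=[mulR :: fun :: addL(2) :: fun]>
t=12: <C=0, E=∅, S=∅, K=[mulL(1) :: fun :: addL(2) :: fun]>
t=13: <C=(x * x), E={x↦0}, S={0↦0}, K=[addL(2) :: fun]>
t=14: <C=x, E={x↦0}, S={0↦0}, K=[mulR :: addL(2) :: fun]>
t=15: <C=x, E={x↦0}, S={0↦0}, K=[mulL(0) :: addL(2) :: fun]>
t=16: <C=(6 - -3), E={z↦1}, S={0↦0, 1↦2}, K=∅>
t=17: <C=6, E={z↦1}, S={0↦0, 1↦2}, K=[subR]>
t=18: <C=-3, E={z↦1}, S={0↦0, 1↦2}, K=[subL(6)]>
→ final value 9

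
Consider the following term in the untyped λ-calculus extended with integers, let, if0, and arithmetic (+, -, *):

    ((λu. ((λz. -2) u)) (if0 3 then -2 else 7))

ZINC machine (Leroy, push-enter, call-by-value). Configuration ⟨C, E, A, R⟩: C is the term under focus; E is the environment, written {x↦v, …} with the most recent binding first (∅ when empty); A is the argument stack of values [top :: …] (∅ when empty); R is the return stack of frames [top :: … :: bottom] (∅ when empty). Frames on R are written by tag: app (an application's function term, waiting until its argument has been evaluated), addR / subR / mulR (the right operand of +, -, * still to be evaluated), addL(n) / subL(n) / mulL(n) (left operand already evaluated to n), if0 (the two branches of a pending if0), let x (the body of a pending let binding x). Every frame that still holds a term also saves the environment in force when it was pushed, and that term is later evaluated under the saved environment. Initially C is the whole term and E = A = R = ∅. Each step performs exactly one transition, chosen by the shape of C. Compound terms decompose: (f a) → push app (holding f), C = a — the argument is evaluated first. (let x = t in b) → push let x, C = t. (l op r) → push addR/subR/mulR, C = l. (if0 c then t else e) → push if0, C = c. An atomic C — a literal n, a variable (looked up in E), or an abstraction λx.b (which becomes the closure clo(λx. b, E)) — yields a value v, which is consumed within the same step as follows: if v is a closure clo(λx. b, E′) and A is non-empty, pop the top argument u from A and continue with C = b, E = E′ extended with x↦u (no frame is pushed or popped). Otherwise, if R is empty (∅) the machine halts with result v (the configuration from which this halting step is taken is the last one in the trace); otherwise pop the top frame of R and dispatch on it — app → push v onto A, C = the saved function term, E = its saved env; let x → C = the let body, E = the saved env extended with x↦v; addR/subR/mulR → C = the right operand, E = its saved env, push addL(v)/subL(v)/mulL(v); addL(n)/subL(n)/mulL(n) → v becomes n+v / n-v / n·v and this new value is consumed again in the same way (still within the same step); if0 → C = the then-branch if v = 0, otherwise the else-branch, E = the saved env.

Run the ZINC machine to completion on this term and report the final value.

0. [C=((λu. ((λz. -2) u)) (if0 3 then -2 else 7)) | E=∅ | A=∅ | R=∅]
1. [C=(if0 3 then -2 else 7) | E=∅ | A=∅ | R=[app]]
2. [C=3 | E=∅ | A=∅ | R=[if0 :: app]]
3. [C=7 | E=∅ | A=∅ | R=[app]]
4. [C=(λu. ((λz. -2) u)) | E=∅ | A=[7] | R=∅]
5. [C=((λz. -2) u) | E={u↦7} | A=∅ | R=∅]
6. [C=u | E={u↦7} | A=∅ | R=[app]]
7. [C=(λz. -2) | E={u↦7} | A=[7] | R=∅]
8. [C=-2 | E={z↦7, u↦7} | A=∅ | R=∅]
→ final value -2

Answer: -2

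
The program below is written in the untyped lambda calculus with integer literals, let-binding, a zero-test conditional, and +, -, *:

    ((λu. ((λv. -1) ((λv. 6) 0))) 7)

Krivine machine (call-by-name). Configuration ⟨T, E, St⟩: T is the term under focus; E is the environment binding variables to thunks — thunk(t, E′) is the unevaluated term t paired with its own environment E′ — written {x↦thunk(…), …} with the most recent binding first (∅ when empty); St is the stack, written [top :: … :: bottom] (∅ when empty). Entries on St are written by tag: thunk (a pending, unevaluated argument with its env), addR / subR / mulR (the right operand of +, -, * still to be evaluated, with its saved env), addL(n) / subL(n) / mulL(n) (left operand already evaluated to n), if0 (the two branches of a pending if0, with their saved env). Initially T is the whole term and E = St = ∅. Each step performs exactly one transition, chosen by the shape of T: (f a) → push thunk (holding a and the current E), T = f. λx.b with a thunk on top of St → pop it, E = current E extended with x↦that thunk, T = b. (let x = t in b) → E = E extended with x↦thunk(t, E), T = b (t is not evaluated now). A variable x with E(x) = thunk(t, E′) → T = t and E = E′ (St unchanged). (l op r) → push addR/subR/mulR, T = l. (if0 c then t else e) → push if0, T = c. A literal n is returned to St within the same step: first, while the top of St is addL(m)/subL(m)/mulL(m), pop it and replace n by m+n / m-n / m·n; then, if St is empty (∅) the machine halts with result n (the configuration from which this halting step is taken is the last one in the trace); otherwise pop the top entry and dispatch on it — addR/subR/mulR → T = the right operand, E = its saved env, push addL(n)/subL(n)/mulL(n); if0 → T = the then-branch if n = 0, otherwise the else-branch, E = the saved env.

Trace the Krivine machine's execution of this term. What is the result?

Answer: -1

Machine steps:
0. [T=((λu. ((λv. -1) ((λv. 6) 0))) 7) | E=∅ | St=∅]
1. [T=(λu. ((λv. -1) ((λv. 6) 0))) | E=∅ | St=[thunk]]
2. [T=((λv. -1) ((λv. 6) 0)) | E={u↦thunk(7, ∅)} | St=∅]
3. [T=(λv. -1) | E={u↦thunk(7, ∅)} | St=[thunk]]
4. [T=-1 | E={v↦thunk(((λv. 6) 0), {u↦thunk(7, ∅)}), u↦thunk(7, ∅)} | St=∅]
→ final value -1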